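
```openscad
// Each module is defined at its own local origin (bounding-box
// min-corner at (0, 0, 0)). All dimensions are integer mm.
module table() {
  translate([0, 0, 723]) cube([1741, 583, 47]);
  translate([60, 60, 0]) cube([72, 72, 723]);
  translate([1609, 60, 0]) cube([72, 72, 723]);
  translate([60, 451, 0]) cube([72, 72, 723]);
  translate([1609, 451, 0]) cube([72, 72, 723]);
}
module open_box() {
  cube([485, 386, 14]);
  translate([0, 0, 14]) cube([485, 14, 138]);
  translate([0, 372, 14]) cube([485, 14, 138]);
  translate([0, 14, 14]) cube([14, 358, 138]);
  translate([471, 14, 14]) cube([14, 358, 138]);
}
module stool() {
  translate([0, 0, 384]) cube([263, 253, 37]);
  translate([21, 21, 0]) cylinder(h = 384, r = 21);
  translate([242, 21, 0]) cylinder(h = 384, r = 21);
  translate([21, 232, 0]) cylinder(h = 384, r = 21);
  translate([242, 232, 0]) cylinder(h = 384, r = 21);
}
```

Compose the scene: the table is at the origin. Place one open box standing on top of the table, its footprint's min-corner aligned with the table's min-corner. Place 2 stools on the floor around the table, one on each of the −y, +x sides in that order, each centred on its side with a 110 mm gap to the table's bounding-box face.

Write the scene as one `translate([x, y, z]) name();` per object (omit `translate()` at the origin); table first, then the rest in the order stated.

table();
translate([0, 0, 770]) open_box();
translate([739, -363, 0]) stool();
translate([1851, 165, 0]) stool();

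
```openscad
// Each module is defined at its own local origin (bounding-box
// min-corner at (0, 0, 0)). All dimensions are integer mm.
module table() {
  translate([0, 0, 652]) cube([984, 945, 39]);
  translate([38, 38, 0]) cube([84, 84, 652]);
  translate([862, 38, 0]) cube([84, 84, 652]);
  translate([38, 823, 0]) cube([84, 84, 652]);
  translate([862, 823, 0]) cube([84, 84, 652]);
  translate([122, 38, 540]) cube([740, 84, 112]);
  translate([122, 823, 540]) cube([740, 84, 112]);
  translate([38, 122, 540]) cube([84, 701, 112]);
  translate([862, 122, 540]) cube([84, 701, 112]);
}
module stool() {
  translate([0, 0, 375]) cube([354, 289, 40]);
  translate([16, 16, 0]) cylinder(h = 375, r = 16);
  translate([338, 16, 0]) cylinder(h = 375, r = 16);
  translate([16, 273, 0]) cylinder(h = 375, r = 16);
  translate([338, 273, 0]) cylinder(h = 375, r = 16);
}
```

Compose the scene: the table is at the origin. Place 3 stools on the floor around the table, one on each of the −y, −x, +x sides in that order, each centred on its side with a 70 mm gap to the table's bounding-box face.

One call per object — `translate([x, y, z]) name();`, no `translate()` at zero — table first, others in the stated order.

table();
translate([315, -359, 0]) stool();
translate([-424, 328, 0]) stool();
translate([1054, 328, 0]) stool();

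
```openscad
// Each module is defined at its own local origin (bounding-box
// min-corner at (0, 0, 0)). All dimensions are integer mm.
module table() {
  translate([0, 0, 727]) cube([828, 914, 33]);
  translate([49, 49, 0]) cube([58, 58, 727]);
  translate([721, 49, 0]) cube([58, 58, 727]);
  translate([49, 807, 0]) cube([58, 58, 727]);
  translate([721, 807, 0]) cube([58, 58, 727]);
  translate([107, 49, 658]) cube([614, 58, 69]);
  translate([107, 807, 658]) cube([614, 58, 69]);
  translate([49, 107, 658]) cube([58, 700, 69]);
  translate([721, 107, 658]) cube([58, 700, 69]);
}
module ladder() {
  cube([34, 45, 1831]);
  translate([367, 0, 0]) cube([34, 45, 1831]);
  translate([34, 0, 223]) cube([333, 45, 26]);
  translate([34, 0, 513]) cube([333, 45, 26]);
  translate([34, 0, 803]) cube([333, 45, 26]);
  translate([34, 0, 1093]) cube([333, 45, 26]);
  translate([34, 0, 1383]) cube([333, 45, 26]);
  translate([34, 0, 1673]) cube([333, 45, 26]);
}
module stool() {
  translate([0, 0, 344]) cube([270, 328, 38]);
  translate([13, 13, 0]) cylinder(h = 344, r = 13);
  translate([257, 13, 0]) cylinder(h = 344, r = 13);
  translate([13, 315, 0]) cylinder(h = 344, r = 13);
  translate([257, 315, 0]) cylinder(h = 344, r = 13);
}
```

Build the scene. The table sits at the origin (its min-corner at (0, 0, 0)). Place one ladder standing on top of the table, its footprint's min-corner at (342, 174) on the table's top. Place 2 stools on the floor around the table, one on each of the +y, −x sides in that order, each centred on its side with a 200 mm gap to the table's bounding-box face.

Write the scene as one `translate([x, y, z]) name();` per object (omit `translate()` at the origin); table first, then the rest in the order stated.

table();
translate([342, 174, 760]) ladder();
translate([279, 1114, 0]) stool();
translate([-470, 293, 0]) stool();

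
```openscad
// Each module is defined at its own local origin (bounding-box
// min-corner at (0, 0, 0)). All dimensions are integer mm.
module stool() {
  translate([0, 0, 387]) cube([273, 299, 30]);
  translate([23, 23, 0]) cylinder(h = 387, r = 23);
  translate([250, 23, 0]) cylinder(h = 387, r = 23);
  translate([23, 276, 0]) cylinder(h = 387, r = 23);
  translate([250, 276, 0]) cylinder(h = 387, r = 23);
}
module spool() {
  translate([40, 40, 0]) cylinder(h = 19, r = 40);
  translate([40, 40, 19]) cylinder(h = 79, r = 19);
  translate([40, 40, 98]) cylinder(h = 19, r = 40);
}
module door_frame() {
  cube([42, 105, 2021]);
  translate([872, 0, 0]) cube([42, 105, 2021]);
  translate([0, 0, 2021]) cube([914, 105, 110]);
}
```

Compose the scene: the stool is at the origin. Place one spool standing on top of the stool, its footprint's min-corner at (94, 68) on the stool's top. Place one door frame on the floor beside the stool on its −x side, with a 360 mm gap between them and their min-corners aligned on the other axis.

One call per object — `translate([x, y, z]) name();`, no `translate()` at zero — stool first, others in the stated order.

stool();
translate([94, 68, 417]) spool();
translate([-1274, 0, 0]) door_frame();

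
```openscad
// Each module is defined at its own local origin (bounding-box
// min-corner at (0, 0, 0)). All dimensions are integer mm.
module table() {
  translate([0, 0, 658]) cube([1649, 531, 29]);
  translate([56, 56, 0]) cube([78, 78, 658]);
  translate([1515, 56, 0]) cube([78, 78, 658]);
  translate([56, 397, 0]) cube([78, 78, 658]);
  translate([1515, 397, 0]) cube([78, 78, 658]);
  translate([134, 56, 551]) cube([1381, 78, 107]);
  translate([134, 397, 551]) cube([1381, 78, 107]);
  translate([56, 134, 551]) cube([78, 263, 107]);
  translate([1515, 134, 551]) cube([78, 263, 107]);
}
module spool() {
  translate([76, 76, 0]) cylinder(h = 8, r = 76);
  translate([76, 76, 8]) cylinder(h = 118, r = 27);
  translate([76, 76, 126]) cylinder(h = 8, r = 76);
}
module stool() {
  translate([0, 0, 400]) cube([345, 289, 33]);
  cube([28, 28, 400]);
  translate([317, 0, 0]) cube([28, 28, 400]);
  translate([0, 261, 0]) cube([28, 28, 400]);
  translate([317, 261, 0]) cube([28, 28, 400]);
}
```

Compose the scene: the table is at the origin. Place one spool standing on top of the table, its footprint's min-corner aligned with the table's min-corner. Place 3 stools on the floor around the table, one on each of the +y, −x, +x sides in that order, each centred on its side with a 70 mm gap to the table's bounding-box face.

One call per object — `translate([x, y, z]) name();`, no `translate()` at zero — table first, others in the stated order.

table();
translate([0, 0, 687]) spool();
translate([652, 601, 0]) stool();
translate([-415, 121, 0]) stool();
translate([1719, 121, 0]) stool();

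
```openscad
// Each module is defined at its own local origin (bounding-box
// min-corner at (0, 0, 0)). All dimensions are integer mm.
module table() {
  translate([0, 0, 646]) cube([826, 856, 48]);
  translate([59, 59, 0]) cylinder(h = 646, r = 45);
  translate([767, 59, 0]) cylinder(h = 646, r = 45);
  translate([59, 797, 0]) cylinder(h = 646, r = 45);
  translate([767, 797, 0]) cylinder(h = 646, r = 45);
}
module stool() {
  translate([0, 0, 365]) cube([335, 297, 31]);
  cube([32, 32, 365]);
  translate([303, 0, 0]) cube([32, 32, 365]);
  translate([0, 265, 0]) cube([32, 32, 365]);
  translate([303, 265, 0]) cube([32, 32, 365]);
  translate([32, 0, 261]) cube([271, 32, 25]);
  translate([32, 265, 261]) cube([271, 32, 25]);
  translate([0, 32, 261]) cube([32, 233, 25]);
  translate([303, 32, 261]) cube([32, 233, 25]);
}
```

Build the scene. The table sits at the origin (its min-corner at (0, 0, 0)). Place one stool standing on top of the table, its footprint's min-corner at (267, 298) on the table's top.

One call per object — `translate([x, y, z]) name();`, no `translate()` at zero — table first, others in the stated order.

table();
translate([267, 298, 694]) stool();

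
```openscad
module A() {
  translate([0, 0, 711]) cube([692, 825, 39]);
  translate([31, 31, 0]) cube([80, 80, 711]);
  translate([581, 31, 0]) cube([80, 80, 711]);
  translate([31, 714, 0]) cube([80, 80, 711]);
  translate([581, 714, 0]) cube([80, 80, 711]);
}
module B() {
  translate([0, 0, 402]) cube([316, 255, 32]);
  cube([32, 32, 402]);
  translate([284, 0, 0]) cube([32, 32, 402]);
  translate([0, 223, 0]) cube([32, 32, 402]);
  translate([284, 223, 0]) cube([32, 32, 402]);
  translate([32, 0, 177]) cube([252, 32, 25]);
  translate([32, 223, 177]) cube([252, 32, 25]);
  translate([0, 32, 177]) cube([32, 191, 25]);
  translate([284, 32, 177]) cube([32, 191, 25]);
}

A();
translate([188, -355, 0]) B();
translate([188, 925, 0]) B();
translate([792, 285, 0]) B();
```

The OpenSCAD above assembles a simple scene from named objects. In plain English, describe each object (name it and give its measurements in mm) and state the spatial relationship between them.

A is a rectangular dining table. The top is 692×825×39 mm with its upper surface at z = 750 mm. It stands on four 80×80 mm square legs, each inset 31 mm from the nearest pair of top edges, running from the floor to the underside of the top.

B is a four-legged stool. The seat is a 316×255×32 mm slab whose top surface is at z = 434 mm; four square legs, each 32×32 mm in cross-section, run from the floor (z = 0) to the underside of the seat, each flush with a corner of the seat. Four stretchers, 32 mm wide and 25 mm tall, connect adjacent legs with their undersides at z = 177 mm, each running between the inner faces of the legs it joins and aligned with the legs' outer faces on the other axis.

Three stools sit around the table at the −y, +y, +x sides.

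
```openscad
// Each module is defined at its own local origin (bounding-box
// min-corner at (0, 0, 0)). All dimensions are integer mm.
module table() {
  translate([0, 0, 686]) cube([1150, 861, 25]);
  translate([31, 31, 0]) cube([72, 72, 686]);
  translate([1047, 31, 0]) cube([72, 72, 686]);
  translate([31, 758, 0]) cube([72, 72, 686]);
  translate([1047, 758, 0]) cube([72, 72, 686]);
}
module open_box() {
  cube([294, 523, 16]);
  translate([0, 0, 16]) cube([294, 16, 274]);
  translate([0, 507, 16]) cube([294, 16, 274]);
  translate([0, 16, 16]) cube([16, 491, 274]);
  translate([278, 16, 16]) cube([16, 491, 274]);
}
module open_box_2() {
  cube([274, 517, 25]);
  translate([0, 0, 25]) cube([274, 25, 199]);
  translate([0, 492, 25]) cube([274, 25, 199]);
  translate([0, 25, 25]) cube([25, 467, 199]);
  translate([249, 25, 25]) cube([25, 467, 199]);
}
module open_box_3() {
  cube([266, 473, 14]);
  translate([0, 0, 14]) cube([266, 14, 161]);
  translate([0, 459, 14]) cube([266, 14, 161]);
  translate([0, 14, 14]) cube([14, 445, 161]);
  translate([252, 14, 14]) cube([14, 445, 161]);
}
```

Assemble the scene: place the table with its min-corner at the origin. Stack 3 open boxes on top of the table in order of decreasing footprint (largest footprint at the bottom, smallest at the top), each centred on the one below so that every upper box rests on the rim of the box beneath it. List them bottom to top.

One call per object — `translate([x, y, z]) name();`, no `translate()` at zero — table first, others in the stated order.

table();
translate([428, 169, 711]) open_box();
translate([438, 172, 1001]) open_box_2();
translate([442, 194, 1225]) open_box_3();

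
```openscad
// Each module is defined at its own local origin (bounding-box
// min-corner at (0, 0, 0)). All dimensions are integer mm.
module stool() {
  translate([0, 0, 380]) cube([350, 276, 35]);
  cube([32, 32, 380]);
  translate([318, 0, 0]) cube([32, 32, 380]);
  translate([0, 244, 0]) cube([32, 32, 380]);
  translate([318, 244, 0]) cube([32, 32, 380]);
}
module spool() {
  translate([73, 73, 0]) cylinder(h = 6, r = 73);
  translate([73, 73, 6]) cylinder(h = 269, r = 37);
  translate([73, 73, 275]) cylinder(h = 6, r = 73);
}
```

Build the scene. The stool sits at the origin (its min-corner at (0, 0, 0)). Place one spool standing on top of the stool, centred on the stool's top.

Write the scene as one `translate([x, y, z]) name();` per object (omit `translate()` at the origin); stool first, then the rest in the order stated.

stool();
translate([102, 65, 415]) spool();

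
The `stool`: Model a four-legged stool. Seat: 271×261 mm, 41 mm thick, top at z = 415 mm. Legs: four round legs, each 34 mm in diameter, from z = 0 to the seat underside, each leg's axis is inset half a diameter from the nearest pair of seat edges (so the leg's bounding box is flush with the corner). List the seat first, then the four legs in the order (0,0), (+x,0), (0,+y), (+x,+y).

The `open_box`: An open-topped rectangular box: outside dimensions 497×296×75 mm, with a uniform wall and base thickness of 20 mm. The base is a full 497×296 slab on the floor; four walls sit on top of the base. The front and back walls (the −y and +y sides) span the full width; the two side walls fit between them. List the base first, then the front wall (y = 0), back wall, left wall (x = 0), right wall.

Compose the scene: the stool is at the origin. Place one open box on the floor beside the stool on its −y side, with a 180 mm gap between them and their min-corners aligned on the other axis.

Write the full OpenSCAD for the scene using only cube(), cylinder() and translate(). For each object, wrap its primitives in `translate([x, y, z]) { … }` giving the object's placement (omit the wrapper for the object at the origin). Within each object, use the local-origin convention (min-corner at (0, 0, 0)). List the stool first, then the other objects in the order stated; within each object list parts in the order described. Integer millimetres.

translate([0, 0, 374]) cube([271, 261, 41]);
translate([17, 17, 0]) cylinder(h = 374, r = 17);
translate([254, 17, 0]) cylinder(h = 374, r = 17);
translate([17, 244, 0]) cylinder(h = 374, r = 17);
translate([254, 244, 0]) cylinder(h = 374, r = 17);
translate([0, -476, 0]) {
  cube([497, 296, 20]);
  translate([0, 0, 20]) cube([497, 20, 55]);
  translate([0, 276, 20]) cube([497, 20, 55]);
  translate([0, 20, 20]) cube([20, 256, 55]);
  translate([477, 20, 20]) cube([20, 256, 55]);
}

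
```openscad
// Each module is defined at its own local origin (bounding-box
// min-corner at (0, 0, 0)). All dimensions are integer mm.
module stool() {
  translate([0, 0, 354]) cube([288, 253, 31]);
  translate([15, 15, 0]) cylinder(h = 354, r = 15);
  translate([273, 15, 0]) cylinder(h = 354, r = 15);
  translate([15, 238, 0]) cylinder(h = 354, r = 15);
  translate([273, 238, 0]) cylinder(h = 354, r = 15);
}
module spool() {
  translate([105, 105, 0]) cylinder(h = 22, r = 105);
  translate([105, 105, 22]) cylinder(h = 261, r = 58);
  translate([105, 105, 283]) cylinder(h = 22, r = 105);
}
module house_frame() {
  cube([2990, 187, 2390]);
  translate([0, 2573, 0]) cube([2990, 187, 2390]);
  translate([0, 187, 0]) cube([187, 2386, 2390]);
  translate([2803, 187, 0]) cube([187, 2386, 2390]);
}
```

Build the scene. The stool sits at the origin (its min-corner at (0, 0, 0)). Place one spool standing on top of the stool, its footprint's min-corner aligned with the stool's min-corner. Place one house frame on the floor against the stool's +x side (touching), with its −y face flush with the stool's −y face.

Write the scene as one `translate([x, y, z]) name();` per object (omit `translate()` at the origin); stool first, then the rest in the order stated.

stool();
translate([0, 0, 385]) spool();
translate([288, 0, 0]) house_frame();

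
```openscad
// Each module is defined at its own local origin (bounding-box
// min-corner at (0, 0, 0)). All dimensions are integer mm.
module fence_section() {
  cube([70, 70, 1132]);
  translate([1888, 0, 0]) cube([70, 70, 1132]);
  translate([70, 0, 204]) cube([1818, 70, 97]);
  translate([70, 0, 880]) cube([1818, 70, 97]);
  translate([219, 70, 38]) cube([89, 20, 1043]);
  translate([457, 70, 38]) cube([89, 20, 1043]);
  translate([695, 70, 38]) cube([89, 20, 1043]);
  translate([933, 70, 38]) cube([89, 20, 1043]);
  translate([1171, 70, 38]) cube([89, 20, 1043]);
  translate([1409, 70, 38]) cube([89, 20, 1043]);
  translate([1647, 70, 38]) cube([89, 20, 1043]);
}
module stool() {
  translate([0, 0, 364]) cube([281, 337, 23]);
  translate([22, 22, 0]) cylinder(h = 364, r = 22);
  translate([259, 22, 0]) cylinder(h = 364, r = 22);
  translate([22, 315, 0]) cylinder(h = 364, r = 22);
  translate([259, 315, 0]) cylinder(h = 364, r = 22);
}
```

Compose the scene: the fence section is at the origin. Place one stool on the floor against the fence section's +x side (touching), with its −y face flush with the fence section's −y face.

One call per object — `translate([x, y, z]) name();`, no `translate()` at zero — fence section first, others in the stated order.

fence_section();
translate([1958, 0, 0]) stool();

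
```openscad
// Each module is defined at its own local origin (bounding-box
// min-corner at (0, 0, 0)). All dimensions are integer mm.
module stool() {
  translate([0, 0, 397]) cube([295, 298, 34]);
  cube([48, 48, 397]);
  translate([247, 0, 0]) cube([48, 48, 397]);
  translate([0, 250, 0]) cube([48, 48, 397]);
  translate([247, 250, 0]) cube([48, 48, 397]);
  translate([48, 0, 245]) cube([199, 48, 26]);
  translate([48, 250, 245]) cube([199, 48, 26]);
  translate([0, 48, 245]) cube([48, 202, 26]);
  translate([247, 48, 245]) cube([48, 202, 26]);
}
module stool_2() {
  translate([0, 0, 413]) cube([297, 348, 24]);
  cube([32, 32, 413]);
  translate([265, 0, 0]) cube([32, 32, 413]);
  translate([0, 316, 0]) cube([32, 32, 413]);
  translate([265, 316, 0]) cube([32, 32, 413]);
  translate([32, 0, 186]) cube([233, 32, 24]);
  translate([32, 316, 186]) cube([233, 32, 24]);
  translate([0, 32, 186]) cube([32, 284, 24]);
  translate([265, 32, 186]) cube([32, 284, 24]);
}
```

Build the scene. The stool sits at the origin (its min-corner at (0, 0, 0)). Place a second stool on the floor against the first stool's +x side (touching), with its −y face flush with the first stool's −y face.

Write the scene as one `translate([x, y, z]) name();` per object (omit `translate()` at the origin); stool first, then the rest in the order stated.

stool();
translate([295, 0, 0]) stool_2();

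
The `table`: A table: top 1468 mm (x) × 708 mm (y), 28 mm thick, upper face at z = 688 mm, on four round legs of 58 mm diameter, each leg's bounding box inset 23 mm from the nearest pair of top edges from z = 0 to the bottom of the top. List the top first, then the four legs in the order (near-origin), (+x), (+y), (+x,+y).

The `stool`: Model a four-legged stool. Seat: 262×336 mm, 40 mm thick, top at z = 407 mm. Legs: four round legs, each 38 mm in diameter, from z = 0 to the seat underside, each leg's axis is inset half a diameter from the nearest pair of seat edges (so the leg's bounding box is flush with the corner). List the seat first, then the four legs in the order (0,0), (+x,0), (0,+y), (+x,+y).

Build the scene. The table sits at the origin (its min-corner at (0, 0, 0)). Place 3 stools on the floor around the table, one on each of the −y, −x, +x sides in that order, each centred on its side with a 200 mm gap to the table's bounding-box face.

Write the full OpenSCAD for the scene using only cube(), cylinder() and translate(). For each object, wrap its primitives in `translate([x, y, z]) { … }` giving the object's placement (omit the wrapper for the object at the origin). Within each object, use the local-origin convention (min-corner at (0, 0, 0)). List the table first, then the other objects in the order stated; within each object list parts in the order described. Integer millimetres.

translate([0, 0, 660]) cube([1468, 708, 28]);
translate([52, 52, 0]) cylinder(h = 660, r = 29);
translate([1416, 52, 0]) cylinder(h = 660, r = 29);
translate([52, 656, 0]) cylinder(h = 660, r = 29);
translate([1416, 656, 0]) cylinder(h = 660, r = 29);
translate([603, -536, 0]) {
  translate([0, 0, 367]) cube([262, 336, 40]);
  translate([19, 19, 0]) cylinder(h = 367, r = 19);
  translate([243, 19, 0]) cylinder(h = 367, r = 19);
  translate([19, 317, 0]) cylinder(h = 367, r = 19);
  translate([243, 317, 0]) cylinder(h = 367, r = 19);
}
translate([-462, 186, 0]) {
  translate([0, 0, 367]) cube([262, 336, 40]);
  translate([19, 19, 0]) cylinder(h = 367, r = 19);
  translate([243, 19, 0]) cylinder(h = 367, r = 19);
  translate([19, 317, 0]) cylinder(h = 367, r = 19);
  translate([243, 317, 0]) cylinder(h = 367, r = 19);
}
translate([1668, 186, 0]) {
  translate([0, 0, 367]) cube([262, 336, 40]);
  translate([19, 19, 0]) cylinder(h = 367, r = 19);
  translate([243, 19, 0]) cylinder(h = 367, r = 19);
  translate([19, 317, 0]) cylinder(h = 367, r = 19);
  translate([243, 317, 0]) cylinder(h = 367, r = 19);
}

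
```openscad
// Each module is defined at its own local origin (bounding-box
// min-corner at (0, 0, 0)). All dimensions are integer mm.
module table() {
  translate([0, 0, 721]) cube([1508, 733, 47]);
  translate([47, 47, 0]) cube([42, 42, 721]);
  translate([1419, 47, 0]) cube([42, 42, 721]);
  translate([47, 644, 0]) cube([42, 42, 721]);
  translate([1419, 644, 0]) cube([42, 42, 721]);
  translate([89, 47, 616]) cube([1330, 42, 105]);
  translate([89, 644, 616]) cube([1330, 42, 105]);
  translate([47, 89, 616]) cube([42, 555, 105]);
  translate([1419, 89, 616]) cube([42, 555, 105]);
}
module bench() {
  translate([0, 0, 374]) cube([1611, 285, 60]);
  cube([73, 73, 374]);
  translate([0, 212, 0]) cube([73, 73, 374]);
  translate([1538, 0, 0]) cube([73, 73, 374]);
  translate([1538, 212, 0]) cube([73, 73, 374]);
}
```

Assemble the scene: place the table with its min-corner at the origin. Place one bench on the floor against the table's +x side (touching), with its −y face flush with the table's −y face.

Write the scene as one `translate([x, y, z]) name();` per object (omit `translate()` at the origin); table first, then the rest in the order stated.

table();
translate([1508, 0, 0]) bench();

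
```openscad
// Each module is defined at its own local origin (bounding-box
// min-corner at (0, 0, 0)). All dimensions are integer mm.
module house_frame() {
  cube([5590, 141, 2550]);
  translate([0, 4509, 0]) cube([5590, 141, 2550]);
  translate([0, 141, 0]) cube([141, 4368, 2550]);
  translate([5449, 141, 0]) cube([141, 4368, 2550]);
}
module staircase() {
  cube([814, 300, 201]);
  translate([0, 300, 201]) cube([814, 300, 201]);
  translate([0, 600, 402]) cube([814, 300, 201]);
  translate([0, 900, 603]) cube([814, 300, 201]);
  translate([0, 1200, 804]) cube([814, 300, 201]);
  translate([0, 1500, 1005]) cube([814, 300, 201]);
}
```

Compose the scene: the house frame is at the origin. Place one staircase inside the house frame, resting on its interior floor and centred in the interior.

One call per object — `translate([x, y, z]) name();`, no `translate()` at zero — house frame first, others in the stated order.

house_frame();
translate([2388, 1425, 0]) staircase();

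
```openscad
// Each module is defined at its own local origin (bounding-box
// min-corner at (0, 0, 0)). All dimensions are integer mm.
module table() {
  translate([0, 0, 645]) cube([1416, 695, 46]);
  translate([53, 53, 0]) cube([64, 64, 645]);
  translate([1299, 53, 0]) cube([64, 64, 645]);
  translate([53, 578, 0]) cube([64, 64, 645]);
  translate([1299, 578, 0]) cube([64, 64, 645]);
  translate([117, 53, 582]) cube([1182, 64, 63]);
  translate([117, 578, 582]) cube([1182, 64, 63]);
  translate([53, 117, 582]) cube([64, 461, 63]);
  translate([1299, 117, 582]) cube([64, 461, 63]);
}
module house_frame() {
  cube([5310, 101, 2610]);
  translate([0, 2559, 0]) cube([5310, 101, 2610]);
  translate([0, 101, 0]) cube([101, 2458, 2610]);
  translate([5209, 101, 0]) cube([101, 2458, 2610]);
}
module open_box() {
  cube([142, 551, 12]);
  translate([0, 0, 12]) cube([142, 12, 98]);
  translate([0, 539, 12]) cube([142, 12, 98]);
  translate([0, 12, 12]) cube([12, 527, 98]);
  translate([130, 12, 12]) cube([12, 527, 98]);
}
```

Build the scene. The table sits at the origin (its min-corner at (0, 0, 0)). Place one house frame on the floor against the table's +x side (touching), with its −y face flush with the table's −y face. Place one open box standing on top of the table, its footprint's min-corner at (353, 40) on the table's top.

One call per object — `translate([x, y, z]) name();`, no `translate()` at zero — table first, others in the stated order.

table();
translate([1416, 0, 0]) house_frame();
translate([353, 40, 691]) open_box();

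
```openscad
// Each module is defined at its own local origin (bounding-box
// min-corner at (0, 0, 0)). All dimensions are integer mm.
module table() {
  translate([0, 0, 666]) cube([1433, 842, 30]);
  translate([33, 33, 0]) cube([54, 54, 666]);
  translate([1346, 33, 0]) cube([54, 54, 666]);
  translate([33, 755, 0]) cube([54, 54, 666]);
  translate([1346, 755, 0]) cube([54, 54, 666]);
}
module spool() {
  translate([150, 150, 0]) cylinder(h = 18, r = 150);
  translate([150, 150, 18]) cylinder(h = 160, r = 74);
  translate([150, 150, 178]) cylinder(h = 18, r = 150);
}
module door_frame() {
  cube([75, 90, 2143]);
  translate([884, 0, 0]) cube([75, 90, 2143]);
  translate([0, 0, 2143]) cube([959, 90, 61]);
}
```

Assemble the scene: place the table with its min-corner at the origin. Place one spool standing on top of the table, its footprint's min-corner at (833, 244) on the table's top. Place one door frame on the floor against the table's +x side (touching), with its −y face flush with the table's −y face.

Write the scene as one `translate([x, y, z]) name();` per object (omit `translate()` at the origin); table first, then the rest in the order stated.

table();
translate([833, 244, 696]) spool();
translate([1433, 0, 0]) door_frame();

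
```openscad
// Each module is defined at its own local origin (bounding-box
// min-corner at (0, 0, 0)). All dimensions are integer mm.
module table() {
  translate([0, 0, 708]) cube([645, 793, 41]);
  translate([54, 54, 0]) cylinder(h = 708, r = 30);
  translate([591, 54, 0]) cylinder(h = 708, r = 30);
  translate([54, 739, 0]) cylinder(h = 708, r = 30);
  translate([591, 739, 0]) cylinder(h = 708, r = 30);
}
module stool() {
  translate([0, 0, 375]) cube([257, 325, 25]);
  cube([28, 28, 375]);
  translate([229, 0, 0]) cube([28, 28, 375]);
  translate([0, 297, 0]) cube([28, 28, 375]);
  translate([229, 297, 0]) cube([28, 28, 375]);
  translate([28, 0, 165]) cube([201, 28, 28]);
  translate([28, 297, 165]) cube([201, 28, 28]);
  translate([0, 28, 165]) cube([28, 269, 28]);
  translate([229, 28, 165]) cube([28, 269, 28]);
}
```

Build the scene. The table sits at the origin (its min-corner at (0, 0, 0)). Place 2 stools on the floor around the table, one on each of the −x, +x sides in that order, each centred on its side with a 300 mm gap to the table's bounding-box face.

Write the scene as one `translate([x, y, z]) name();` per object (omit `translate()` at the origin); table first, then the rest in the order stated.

table();
translate([-557, 234, 0]) stool();
translate([945, 234, 0]) stool();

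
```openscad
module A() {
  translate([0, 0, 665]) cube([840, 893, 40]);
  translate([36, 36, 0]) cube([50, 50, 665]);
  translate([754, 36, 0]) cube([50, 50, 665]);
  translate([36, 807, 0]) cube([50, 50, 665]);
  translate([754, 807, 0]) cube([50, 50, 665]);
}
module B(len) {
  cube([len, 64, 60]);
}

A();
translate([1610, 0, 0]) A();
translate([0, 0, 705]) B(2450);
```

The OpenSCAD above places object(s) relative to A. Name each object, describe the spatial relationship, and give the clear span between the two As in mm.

Second table starts at x = 1610; first ends at x = 840; clear span = 1610 − 840 = 770 mm.

A is a table. B is a beam. A beam spans the tops of two tables. The clear span between the two tables is 770 mm.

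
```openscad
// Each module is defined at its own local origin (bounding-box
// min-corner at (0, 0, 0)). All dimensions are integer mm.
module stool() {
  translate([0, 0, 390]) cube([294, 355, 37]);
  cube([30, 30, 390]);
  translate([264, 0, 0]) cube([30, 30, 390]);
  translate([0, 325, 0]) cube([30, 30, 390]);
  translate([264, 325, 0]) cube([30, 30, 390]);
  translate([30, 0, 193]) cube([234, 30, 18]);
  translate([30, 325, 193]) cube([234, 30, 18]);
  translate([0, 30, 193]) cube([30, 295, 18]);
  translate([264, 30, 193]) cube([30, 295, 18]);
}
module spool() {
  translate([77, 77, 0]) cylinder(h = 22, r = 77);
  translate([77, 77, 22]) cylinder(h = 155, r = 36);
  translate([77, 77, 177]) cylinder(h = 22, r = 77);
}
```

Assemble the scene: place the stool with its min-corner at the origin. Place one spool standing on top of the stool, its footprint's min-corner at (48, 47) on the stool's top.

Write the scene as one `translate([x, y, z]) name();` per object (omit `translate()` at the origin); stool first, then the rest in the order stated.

stool();
translate([48, 47, 427]) spool();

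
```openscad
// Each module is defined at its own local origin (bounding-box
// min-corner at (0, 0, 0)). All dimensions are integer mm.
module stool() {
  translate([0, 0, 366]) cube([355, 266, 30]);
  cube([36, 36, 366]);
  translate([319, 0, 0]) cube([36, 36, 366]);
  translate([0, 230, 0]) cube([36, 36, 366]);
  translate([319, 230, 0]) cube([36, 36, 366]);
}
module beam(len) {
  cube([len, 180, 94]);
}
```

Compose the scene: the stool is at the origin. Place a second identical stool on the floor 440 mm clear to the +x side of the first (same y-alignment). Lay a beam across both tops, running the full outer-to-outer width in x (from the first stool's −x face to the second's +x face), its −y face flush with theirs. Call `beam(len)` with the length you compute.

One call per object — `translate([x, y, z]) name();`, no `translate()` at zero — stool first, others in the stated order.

stool();
translate([795, 0, 0]) stool();
translate([0, 0, 396]) beam(1150);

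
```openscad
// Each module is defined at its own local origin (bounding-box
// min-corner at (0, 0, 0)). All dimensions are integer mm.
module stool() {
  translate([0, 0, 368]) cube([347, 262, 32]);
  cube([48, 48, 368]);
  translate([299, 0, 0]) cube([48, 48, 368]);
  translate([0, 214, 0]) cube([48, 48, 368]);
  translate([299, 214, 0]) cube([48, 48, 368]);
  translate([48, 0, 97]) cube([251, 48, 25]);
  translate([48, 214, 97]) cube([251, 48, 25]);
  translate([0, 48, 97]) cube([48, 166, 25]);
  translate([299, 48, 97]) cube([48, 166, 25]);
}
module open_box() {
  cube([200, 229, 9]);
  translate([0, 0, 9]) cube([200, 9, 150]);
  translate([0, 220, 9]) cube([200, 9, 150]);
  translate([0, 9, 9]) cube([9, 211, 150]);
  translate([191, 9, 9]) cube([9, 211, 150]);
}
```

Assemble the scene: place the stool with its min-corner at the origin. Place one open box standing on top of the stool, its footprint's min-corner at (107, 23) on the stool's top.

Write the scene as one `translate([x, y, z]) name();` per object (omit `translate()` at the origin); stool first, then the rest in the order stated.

stool();
translate([107, 23, 400]) open_box();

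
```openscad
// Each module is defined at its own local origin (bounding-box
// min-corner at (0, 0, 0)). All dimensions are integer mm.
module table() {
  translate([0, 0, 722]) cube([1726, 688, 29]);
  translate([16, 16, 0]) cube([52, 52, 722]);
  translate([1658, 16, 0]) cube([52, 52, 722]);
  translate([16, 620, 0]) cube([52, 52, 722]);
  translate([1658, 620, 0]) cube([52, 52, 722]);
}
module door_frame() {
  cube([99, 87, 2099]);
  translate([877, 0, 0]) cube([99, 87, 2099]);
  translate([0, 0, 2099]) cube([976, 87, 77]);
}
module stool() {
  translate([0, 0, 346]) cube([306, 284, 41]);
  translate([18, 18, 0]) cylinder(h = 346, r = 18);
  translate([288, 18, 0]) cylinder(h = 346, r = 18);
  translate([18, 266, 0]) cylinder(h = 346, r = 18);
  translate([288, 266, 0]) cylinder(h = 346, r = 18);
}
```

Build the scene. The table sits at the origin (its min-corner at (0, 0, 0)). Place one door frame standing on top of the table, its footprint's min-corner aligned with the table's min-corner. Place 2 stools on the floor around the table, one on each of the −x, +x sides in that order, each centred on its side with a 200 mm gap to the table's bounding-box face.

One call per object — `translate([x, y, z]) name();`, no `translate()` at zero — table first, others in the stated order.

table();
translate([0, 0, 751]) door_frame();
translate([-506, 202, 0]) stool();
translate([1926, 202, 0]) stool();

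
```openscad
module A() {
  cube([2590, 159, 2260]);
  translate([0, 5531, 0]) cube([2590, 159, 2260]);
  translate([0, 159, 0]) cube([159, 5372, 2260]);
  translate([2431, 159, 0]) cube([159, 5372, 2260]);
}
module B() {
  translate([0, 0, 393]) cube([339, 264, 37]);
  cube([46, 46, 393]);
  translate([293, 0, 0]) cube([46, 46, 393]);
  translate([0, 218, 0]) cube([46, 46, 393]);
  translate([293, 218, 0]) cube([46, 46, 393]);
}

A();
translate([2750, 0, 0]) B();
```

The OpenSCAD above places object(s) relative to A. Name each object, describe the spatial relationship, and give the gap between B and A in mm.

The stool's nearest face is 160 mm from the house frame's +x face.

A is a house frame. B is a stool. The stool is on the floor beside the house frame on its +x side. The gap between the stool and the house frame is 160 mm.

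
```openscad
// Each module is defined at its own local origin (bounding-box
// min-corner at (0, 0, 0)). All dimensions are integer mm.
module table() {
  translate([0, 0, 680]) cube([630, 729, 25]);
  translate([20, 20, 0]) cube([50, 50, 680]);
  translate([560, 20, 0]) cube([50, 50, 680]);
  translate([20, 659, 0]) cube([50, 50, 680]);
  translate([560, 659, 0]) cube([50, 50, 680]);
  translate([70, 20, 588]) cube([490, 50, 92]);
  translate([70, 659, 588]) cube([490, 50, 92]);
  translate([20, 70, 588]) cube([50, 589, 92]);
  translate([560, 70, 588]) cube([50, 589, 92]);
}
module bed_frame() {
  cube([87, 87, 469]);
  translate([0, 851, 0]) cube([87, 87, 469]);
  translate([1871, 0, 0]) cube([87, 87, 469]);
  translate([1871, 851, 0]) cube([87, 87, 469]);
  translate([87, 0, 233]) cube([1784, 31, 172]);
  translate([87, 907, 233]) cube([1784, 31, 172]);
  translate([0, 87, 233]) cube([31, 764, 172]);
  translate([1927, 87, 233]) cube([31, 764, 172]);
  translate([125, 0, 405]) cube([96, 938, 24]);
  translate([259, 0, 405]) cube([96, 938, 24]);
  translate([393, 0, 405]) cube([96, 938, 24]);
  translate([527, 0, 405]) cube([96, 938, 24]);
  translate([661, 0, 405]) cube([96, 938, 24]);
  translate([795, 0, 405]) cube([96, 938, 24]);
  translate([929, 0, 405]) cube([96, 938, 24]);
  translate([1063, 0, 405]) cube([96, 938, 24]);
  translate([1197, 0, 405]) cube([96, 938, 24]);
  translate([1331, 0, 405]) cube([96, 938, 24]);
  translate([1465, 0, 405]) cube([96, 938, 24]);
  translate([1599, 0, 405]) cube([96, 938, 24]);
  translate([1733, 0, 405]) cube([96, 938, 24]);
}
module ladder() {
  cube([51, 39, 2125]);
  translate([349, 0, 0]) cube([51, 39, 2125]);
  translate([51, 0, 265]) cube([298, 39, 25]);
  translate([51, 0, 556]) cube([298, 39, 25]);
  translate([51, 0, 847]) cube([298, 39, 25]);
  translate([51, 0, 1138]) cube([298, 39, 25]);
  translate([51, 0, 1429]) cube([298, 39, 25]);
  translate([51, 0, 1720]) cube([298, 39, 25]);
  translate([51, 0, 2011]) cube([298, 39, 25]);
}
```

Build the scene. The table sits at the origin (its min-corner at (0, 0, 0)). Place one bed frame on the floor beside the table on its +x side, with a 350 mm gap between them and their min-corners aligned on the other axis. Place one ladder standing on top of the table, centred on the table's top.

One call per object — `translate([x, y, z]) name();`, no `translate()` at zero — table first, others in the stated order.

table();
translate([980, 0, 0]) bed_frame();
translate([115, 345, 705]) ladder();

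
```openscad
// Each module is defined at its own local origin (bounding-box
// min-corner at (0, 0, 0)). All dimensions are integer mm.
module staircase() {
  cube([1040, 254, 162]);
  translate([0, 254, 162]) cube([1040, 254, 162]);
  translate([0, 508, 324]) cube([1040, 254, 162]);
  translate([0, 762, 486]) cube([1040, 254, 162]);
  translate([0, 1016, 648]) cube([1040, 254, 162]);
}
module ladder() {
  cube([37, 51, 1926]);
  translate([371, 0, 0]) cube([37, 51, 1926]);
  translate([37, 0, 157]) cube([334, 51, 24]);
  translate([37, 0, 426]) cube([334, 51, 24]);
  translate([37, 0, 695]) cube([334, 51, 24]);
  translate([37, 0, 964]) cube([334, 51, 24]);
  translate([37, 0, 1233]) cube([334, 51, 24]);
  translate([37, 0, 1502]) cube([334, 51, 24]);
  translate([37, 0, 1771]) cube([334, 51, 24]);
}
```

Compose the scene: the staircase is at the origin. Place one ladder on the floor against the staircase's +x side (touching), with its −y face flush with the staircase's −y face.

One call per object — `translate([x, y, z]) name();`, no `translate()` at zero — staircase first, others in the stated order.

staircase();
translate([1040, 0, 0]) ladder();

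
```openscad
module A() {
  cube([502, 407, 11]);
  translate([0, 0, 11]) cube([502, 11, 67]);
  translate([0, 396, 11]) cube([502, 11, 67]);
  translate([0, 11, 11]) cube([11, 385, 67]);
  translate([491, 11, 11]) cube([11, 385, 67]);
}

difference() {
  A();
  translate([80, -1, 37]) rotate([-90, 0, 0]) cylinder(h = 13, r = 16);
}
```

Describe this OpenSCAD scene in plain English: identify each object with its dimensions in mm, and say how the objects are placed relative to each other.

A is an open storage box with external size 502×407×78 mm and wall thickness 11 mm (the base is also 11 mm thick). The base covers the whole footprint; the four walls stand on the base, with the y-facing walls full-width and the x-facing walls fitting between their inner faces.

The open box has a circular hole of radius 16 mm through its front wall, centred at (x = 80, z = 37).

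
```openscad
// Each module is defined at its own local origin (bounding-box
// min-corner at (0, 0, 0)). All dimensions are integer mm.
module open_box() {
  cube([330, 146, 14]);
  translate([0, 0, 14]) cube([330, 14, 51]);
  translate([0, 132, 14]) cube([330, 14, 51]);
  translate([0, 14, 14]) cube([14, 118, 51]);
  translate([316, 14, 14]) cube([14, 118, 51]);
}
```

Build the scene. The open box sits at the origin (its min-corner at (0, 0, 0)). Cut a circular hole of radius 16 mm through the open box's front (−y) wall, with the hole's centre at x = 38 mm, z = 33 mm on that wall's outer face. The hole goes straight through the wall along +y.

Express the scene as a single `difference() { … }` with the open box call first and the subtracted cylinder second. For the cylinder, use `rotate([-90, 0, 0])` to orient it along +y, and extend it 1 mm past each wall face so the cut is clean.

difference() {
  open_box();
  translate([38, -1, 33]) rotate([-90, 0, 0]) cylinder(h = 16, r = 16);
}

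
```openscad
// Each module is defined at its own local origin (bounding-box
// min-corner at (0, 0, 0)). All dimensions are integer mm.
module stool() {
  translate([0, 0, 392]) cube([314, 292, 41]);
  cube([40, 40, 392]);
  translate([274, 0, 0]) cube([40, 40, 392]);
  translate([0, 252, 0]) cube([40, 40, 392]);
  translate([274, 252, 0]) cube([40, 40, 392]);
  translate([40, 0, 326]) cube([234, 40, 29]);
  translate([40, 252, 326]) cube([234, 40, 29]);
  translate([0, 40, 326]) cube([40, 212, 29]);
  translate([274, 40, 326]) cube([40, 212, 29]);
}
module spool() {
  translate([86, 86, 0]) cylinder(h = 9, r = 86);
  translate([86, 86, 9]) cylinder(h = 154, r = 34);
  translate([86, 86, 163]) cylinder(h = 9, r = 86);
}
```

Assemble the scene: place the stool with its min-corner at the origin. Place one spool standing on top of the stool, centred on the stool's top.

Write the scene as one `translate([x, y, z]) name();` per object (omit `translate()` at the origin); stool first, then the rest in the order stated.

stool();
translate([71, 60, 433]) spool();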